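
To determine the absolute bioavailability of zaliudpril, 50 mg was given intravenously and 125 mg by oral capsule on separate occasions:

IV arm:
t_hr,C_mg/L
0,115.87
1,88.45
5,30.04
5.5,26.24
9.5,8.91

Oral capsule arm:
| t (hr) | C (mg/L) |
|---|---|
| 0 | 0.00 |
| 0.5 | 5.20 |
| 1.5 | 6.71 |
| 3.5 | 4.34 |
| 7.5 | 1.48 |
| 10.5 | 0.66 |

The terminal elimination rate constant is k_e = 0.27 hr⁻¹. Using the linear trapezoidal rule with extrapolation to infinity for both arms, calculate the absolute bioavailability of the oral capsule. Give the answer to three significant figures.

F = 0.0312

Trapezoidal AUC_0→9.5 (IV):
  [0→1]: (115.87+88.45)/2 × 1 = 102.16
  [1→5]: (88.45+30.04)/2 × 4 = 236.98
  [5→5.5]: (30.04+26.24)/2 × 0.5 = 14.07
  [5.5→9.5]: (26.24+8.91)/2 × 4 = 70.3
  Sum = 423.51 mg/L·hr
IV tail: 8.91/0.27 = 33.000; AUC_iv,0→∞ = 423.51 + 33.000 = 456.51 mg/L·hr
Trapezoidal AUC_0→10.5 (oral capsule):
  [0→0.5]: (0.00+5.20)/2 × 0.5 = 1.3
  [0.5→1.5]: (5.20+6.71)/2 × 1 = 5.955
  [1.5→3.5]: (6.71+4.34)/2 × 2 = 11.05
  [3.5→7.5]: (4.34+1.48)/2 × 4 = 11.64
  [7.5→10.5]: (1.48+0.66)/2 × 3 = 3.21
  Sum = 33.155 mg/L·hr
oral capsule tail: 0.66/0.27 = 2.444; AUC_ev,0→∞ = 33.155 + 2.444 = 35.599 mg/L·hr
F = (AUC_ev/D_ev)/(AUC_iv/D_iv) = (35.599/125)/(456.51/50) = 0.284792/9.1302 = 0.0312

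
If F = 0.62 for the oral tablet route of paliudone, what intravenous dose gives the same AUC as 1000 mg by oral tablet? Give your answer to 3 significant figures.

D_iv = 620 mg

Systemic exposure from an extravascular dose = F × D_ev, so the equivalent IV dose is F × D_ev.
D_iv = F × D_ev = 0.62 × 1000 = 620 mg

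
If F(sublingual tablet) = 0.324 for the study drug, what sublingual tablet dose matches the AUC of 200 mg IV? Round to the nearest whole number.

For equal systemic exposure: F × D_ev = D_iv
D_ev = D_iv / F = 200 / 0.324 = 617.284 mg

D_sublingual = 617 mg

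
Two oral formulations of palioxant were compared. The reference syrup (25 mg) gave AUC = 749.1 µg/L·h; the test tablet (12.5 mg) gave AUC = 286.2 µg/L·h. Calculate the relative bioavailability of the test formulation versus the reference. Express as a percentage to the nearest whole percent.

F_rel = 76%

F_rel = (AUC_test/D_test) / (AUC_ref/D_ref)
      = (286.2/12.5) / (749.1/25)
      = 22.896 / 29.964 = 0.7641 = 76.41%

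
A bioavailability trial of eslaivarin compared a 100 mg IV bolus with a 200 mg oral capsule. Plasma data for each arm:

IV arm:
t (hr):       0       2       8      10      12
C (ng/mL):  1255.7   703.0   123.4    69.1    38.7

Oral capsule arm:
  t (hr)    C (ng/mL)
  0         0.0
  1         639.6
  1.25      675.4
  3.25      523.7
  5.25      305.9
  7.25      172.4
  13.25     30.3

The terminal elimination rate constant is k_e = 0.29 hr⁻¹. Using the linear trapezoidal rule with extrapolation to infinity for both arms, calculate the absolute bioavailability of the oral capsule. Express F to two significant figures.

Trapezoidal AUC_0→12 (IV):
  [0→2]: (1255.7+703.0)/2 × 2 = 1958.7
  [2→8]: (703.0+123.4)/2 × 6 = 2479.2
  [8→10]: (123.4+69.1)/2 × 2 = 192.5
  [10→12]: (69.1+38.7)/2 × 2 = 107.8
  Sum = 4738.2 ng/mL·hr
IV tail: 38.7/0.29 = 133.448; AUC_iv,0→∞ = 4738.2 + 133.448 = 4871.648 ng/mL·hr
Trapezoidal AUC_0→13.25 (oral capsule):
  [0→1]: (0.0+639.6)/2 × 1 = 319.8
  [1→1.25]: (639.6+675.4)/2 × 0.25 = 164.375
  [1.25→3.25]: (675.4+523.7)/2 × 2 = 1199.1
  [3.25→5.25]: (523.7+305.9)/2 × 2 = 829.6
  [5.25→7.25]: (305.9+172.4)/2 × 2 = 478.3
  [7.25→13.25]: (172.4+30.3)/2 × 6 = 608.1
  Sum = 3599.275 ng/mL·hr
oral capsule tail: 30.3/0.29 = 104.483; AUC_ev,0→∞ = 3599.275 + 104.483 = 3703.758 ng/mL·hr
F = (AUC_ev/D_ev)/(AUC_iv/D_iv) = (3703.758/200)/(4871.648/100) = 18.51879/48.71648 = 0.3801

F = 0.38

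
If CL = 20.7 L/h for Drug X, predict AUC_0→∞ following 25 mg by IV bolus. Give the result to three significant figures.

AUC = 1.21 mg/L·h

AUC_0→∞ = Dose_iv / CL
        = 25 / 20.7 = 1.20773 mg/L·h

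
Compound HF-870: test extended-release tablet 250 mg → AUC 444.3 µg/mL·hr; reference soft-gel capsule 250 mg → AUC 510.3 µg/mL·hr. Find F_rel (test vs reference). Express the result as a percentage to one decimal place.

F_rel = (AUC_test/D_test) / (AUC_ref/D_ref)
      = (444.3/250) / (510.3/250)
      = 1.7772 / 2.0412 = 0.8707 = 87.07%

F_rel = 87.1%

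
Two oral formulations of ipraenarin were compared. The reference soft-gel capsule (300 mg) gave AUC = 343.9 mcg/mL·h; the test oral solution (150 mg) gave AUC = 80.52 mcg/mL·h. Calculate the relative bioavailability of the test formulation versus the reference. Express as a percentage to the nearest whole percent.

F_rel = (AUC_test/D_test) / (AUC_ref/D_ref)
      = (80.52/150) / (343.9/300)
      = 0.5368 / 1.14633 = 0.4683 = 46.83%

F_rel = 47%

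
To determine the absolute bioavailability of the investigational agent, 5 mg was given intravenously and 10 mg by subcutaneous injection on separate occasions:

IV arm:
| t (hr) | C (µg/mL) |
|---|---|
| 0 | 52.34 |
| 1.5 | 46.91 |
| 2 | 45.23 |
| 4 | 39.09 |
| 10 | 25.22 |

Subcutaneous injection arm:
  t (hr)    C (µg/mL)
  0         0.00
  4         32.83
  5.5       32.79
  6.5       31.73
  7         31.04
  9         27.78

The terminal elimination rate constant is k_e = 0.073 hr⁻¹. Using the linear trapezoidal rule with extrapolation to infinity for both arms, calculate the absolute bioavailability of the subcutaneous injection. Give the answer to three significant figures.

F = 0.418

Trapezoidal AUC_0→10 (IV):
  [0→1.5]: (52.34+46.91)/2 × 1.5 = 74.4375
  [1.5→2]: (46.91+45.23)/2 × 0.5 = 23.035
  [2→4]: (45.23+39.09)/2 × 2 = 84.32
  [4→10]: (39.09+25.22)/2 × 6 = 192.93
  Sum = 374.7225 µg/mL·hr
IV tail: 25.22/0.073 = 345.479; AUC_iv,0→∞ = 374.7225 + 345.479 = 720.2015 µg/mL·hr
Trapezoidal AUC_0→9 (subcutaneous injection):
  [0→4]: (0.00+32.83)/2 × 4 = 65.66
  [4→5.5]: (32.83+32.79)/2 × 1.5 = 49.215
  [5.5→6.5]: (32.79+31.73)/2 × 1 = 32.26
  [6.5→7]: (31.73+31.04)/2 × 0.5 = 15.6925
  [7→9]: (31.04+27.78)/2 × 2 = 58.82
  Sum = 221.6475 µg/mL·hr
subcutaneous injection tail: 27.78/0.073 = 380.548; AUC_ev,0→∞ = 221.6475 + 380.548 = 602.1955 µg/mL·hr
F = (AUC_ev/D_ev)/(AUC_iv/D_iv) = (602.1955/10)/(720.2015/5) = 60.21955/144.0403 = 0.4181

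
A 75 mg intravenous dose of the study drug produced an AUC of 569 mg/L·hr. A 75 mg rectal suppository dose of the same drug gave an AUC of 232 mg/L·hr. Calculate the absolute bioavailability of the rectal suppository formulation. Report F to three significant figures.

F = 0.408

F = (AUC_ev / D_ev) / (AUC_iv / D_iv)
  = (232/75) / (569/75)
  = 3.09333 / 7.58667 = 0.4077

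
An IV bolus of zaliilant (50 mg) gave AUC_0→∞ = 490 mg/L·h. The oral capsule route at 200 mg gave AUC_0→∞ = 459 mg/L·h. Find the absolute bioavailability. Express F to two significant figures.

F = 0.23

F = (AUC_ev / D_ev) / (AUC_iv / D_iv)
  = (459/200) / (490/50)
  = 2.295 / 9.8 = 0.2342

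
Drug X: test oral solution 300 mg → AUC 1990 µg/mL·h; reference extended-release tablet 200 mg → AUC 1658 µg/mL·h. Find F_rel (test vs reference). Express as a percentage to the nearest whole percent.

F_rel = (AUC_test/D_test) / (AUC_ref/D_ref)
      = (1990/300) / (1658/200)
      = 6.63333 / 8.29 = 0.8002 = 80.02%

F_rel = 80%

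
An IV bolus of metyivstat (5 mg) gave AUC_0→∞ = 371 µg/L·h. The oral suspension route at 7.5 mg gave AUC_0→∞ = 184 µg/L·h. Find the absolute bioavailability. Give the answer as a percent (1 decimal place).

F = (AUC_ev / D_ev) / (AUC_iv / D_iv)
  = (184/7.5) / (371/5)
  = 24.5333 / 74.2 = 0.3306
  = 33.06%

F = 33.1%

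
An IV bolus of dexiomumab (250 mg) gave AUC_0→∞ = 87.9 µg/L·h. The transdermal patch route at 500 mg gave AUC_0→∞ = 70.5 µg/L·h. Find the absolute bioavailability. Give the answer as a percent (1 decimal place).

F = 40.1%

F = (AUC_ev / D_ev) / (AUC_iv / D_iv)
  = (70.5/500) / (87.9/250)
  = 0.141 / 0.3516 = 0.4010
  = 40.10%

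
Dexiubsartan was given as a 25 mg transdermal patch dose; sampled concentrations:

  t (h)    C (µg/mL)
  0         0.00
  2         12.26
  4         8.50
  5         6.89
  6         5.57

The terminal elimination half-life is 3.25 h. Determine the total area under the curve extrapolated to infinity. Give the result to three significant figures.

AUC = 73.1 µg/mL·h

Trapezoidal AUC_0→6:
  [0→2]: (0.00+12.26)/2 × 2 = 12.26
  [2→4]: (12.26+8.50)/2 × 2 = 20.76
  [4→5]: (8.50+6.89)/2 × 1 = 7.695
  [5→6]: (6.89+5.57)/2 × 1 = 6.23
  Sum = 46.945 µg/mL·h
k_e = ln2 / t½ = 0.693147 / 3.25 = 0.2133 h^-1
Extrapolated tail: C_last / k_e = 5.57 / 0.2133 = 26.113
AUC_0→∞ = 46.945 + 26.113 = 73.058 µg/mL·h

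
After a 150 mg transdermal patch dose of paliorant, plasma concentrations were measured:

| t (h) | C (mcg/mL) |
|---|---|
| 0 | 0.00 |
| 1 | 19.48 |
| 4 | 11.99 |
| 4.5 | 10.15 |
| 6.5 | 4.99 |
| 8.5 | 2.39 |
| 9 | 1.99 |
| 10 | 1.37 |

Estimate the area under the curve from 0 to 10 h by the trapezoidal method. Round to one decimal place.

Trapezoidal AUC_0→10:
  [0→1]: (0.00+19.48)/2 × 1 = 9.74
  [1→4]: (19.48+11.99)/2 × 3 = 47.205
  [4→4.5]: (11.99+10.15)/2 × 0.5 = 5.535
  [4.5→6.5]: (10.15+4.99)/2 × 2 = 15.14
  [6.5→8.5]: (4.99+2.39)/2 × 2 = 7.38
  [8.5→9]: (2.39+1.99)/2 × 0.5 = 1.095
  [9→10]: (1.99+1.37)/2 × 1 = 1.68
  Sum = 87.775 mcg/mL·h

AUC = 87.8 mcg/mL·h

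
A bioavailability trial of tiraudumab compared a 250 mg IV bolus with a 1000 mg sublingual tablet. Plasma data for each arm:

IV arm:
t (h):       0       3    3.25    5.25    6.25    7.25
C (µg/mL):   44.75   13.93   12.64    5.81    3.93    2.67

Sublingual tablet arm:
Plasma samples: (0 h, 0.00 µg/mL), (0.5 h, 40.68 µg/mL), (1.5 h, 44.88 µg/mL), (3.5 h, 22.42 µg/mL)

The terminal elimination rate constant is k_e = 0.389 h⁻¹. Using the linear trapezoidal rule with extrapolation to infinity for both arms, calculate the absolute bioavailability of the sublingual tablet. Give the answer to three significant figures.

Trapezoidal AUC_0→7.25 (IV):
  [0→3]: (44.75+13.93)/2 × 3 = 88.02
  [3→3.25]: (13.93+12.64)/2 × 0.25 = 3.32125
  [3.25→5.25]: (12.64+5.81)/2 × 2 = 18.45
  [5.25→6.25]: (5.81+3.93)/2 × 1 = 4.87
  [6.25→7.25]: (3.93+2.67)/2 × 1 = 3.3
  Sum = 117.96125 µg/mL·h
IV tail: 2.67/0.389 = 6.864; AUC_iv,0→∞ = 117.96125 + 6.864 = 124.82525 µg/mL·h
Trapezoidal AUC_0→3.5 (sublingual tablet):
  [0→0.5]: (0.00+40.68)/2 × 0.5 = 10.17
  [0.5→1.5]: (40.68+44.88)/2 × 1 = 42.78
  [1.5→3.5]: (44.88+22.42)/2 × 2 = 67.3
  Sum = 120.25 µg/mL·h
sublingual tablet tail: 22.42/0.389 = 57.635; AUC_ev,0→∞ = 120.25 + 57.635 = 177.885 µg/mL·h
F = (AUC_ev/D_ev)/(AUC_iv/D_iv) = (177.885/1000)/(124.82525/250) = 0.177885/0.499301 = 0.3563

F = 0.356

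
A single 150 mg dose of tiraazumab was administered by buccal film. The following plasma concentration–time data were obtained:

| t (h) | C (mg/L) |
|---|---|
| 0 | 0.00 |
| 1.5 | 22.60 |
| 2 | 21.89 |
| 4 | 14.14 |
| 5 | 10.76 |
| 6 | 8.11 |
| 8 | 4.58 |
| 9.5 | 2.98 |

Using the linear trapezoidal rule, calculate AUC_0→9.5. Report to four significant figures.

AUC = 104.3 mg/L·h

Trapezoidal AUC_0→9.5:
  [0→1.5]: (0.00+22.60)/2 × 1.5 = 16.95
  [1.5→2]: (22.60+21.89)/2 × 0.5 = 11.1225
  [2→4]: (21.89+14.14)/2 × 2 = 36.03
  [4→5]: (14.14+10.76)/2 × 1 = 12.45
  [5→6]: (10.76+8.11)/2 × 1 = 9.435
  [6→8]: (8.11+4.58)/2 × 2 = 12.69
  [8→9.5]: (4.58+2.98)/2 × 1.5 = 5.67
  Sum = 104.3475 mg/L·h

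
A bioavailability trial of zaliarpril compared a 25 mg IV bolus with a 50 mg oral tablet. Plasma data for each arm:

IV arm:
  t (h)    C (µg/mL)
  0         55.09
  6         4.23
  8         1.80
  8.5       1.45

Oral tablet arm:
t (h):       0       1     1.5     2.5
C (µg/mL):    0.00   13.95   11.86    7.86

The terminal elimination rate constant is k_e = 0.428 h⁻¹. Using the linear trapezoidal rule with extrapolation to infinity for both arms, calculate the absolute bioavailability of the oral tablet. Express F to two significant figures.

Trapezoidal AUC_0→8.5 (IV):
  [0→6]: (55.09+4.23)/2 × 6 = 177.96
  [6→8]: (4.23+1.80)/2 × 2 = 6.03
  [8→8.5]: (1.80+1.45)/2 × 0.5 = 0.8125
  Sum = 184.8025 µg/mL·h
IV tail: 1.45/0.428 = 3.388; AUC_iv,0→∞ = 184.8025 + 3.388 = 188.1905 µg/mL·h
Trapezoidal AUC_0→2.5 (oral tablet):
  [0→1]: (0.00+13.95)/2 × 1 = 6.975
  [1→1.5]: (13.95+11.86)/2 × 0.5 = 6.4525
  [1.5→2.5]: (11.86+7.86)/2 × 1 = 9.86
  Sum = 23.2875 µg/mL·h
oral tablet tail: 7.86/0.428 = 18.364; AUC_ev,0→∞ = 23.2875 + 18.364 = 41.6515 µg/mL·h
F = (AUC_ev/D_ev)/(AUC_iv/D_iv) = (41.6515/50)/(188.1905/25) = 0.83303/7.52762 = 0.1107

F = 0.11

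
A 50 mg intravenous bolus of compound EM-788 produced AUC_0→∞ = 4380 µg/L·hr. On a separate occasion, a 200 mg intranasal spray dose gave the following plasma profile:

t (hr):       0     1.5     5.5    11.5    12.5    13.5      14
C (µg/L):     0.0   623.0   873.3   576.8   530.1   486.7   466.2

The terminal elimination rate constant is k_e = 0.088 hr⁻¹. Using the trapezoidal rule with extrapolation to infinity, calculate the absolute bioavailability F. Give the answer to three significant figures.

F = 0.822

Trapezoidal AUC_0→14 (intranasal spray):
  [0→1.5]: (0.0+623.0)/2 × 1.5 = 467.25
  [1.5→5.5]: (623.0+873.3)/2 × 4 = 2992.6
  [5.5→11.5]: (873.3+576.8)/2 × 6 = 4350.3
  [11.5→12.5]: (576.8+530.1)/2 × 1 = 553.45
  [12.5→13.5]: (530.1+486.7)/2 × 1 = 508.4
  [13.5→14]: (486.7+466.2)/2 × 0.5 = 238.225
  Sum = 9110.225 µg/L·hr
Tail: C_last/k_e = 466.2/0.088 = 5297.727
AUC_0→∞ (intranasal spray) = 9110.225 + 5297.727 = 14407.952 µg/L·hr
F = (AUC_ev/D_ev)/(AUC_iv/D_iv) = (14407.952/200)/(4380/50) = 72.03976/87.6 = 0.8224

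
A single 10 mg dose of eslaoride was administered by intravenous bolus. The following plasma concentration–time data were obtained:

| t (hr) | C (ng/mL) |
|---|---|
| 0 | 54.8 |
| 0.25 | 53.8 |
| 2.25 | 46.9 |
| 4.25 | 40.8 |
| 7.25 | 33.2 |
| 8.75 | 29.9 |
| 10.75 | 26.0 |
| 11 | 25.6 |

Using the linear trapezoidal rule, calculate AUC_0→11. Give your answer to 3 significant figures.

Trapezoidal AUC_0→11:
  [0→0.25]: (54.8+53.8)/2 × 0.25 = 13.575
  [0.25→2.25]: (53.8+46.9)/2 × 2 = 100.7
  [2.25→4.25]: (46.9+40.8)/2 × 2 = 87.7
  [4.25→7.25]: (40.8+33.2)/2 × 3 = 111.0
  [7.25→8.75]: (33.2+29.9)/2 × 1.5 = 47.325
  [8.75→10.75]: (29.9+26.0)/2 × 2 = 55.9
  [10.75→11]: (26.0+25.6)/2 × 0.25 = 6.45
  Sum = 422.65 ng/mL·hr

AUC = 423 ng/mL·hr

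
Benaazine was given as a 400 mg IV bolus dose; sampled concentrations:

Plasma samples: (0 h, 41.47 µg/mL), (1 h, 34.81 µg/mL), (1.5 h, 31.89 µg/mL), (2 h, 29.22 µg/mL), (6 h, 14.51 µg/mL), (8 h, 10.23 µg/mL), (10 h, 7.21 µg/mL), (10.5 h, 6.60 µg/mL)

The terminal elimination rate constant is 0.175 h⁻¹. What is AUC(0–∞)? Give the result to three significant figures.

Trapezoidal AUC_0→10.5:
  [0→1]: (41.47+34.81)/2 × 1 = 38.14
  [1→1.5]: (34.81+31.89)/2 × 0.5 = 16.675
  [1.5→2]: (31.89+29.22)/2 × 0.5 = 15.2775
  [2→6]: (29.22+14.51)/2 × 4 = 87.46
  [6→8]: (14.51+10.23)/2 × 2 = 24.74
  [8→10]: (10.23+7.21)/2 × 2 = 17.44
  [10→10.5]: (7.21+6.60)/2 × 0.5 = 3.4525
  Sum = 203.185 µg/mL·h
Extrapolated tail: C_last / k_e = 6.60 / 0.175 = 37.714
AUC_0→∞ = 203.185 + 37.714 = 240.899 µg/mL·h

AUC = 241 µg/mL·h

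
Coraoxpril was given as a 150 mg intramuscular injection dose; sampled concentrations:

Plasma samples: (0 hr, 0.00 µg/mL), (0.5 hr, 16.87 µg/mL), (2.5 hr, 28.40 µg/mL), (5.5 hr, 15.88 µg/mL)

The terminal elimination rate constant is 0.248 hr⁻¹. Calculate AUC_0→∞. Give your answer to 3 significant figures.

AUC = 180 µg/mL·hr

Trapezoidal AUC_0→5.5:
  [0→0.5]: (0.00+16.87)/2 × 0.5 = 4.2175
  [0.5→2.5]: (16.87+28.40)/2 × 2 = 45.27
  [2.5→5.5]: (28.40+15.88)/2 × 3 = 66.42
  Sum = 115.9075 µg/mL·hr
Extrapolated tail: C_last / k_e = 15.88 / 0.248 = 64.032
AUC_0→∞ = 115.9075 + 64.032 = 179.9395 µg/mL·hr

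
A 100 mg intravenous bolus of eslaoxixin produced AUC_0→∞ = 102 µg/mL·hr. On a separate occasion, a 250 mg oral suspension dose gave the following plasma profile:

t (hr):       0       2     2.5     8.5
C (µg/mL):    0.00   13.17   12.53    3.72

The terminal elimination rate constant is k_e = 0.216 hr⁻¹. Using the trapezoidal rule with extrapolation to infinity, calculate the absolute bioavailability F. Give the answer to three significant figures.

F = 0.336

Trapezoidal AUC_0→8.5 (oral suspension):
  [0→2]: (0.00+13.17)/2 × 2 = 13.17
  [2→2.5]: (13.17+12.53)/2 × 0.5 = 6.425
  [2.5→8.5]: (12.53+3.72)/2 × 6 = 48.75
  Sum = 68.345 µg/mL·hr
Tail: C_last/k_e = 3.72/0.216 = 17.222
AUC_0→∞ (oral suspension) = 68.345 + 17.222 = 85.567 µg/mL·hr
F = (AUC_ev/D_ev)/(AUC_iv/D_iv) = (85.567/250)/(102/100) = 0.342268/1.02 = 0.3356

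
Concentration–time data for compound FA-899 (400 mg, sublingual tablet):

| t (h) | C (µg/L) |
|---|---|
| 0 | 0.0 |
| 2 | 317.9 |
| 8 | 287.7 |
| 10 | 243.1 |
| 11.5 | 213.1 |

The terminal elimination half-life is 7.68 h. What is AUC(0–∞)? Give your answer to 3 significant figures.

AUC = 5370 µg/L·h

Trapezoidal AUC_0→11.5:
  [0→2]: (0.0+317.9)/2 × 2 = 317.9
  [2→8]: (317.9+287.7)/2 × 6 = 1816.8
  [8→10]: (287.7+243.1)/2 × 2 = 530.8
  [10→11.5]: (243.1+213.1)/2 × 1.5 = 342.15
  Sum = 3007.65 µg/L·h
k_e = ln2 / t½ = 0.693147 / 7.68 = 0.0903 h^-1
Extrapolated tail: C_last / k_e = 213.1 / 0.0903 = 2359.911
AUC_0→∞ = 3007.65 + 2359.911 = 5367.561 µg/L·h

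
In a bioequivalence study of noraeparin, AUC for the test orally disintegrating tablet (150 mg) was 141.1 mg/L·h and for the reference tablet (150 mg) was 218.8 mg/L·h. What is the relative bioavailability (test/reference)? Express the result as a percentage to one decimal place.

F_rel = 64.5%

F_rel = (AUC_test/D_test) / (AUC_ref/D_ref)
      = (141.1/150) / (218.8/150)
      = 0.940667 / 1.45867 = 0.6449 = 64.49%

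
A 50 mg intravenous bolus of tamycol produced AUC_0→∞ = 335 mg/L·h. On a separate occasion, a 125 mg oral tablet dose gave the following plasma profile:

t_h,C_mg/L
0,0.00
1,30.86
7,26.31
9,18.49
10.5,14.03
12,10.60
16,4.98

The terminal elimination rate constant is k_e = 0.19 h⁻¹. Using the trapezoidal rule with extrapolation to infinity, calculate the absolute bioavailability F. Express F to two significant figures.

Trapezoidal AUC_0→16 (oral tablet):
  [0→1]: (0.00+30.86)/2 × 1 = 15.43
  [1→7]: (30.86+26.31)/2 × 6 = 171.51
  [7→9]: (26.31+18.49)/2 × 2 = 44.8
  [9→10.5]: (18.49+14.03)/2 × 1.5 = 24.39
  [10.5→12]: (14.03+10.60)/2 × 1.5 = 18.4725
  [12→16]: (10.60+4.98)/2 × 4 = 31.16
  Sum = 305.7625 mg/L·h
Tail: C_last/k_e = 4.98/0.19 = 26.211
AUC_0→∞ (oral tablet) = 305.7625 + 26.211 = 331.9735 mg/L·h
F = (AUC_ev/D_ev)/(AUC_iv/D_iv) = (331.9735/125)/(335/50) = 2.655788/6.7 = 0.3964

F = 0.40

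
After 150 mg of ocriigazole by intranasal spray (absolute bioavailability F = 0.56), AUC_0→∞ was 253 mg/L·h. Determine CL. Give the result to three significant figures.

CL = 0.332 L/h

CL = F × Dose / AUC_0→∞
   = 0.56 × 150 / 253 = 0.332016 L/h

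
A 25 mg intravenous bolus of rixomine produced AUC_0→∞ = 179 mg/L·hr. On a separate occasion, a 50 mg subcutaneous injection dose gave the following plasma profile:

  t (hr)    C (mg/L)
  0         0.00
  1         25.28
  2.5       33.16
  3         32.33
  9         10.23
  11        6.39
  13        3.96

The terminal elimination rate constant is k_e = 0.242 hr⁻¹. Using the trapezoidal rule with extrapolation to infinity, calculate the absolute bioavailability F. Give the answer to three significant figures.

F = 0.681

Trapezoidal AUC_0→13 (subcutaneous injection):
  [0→1]: (0.00+25.28)/2 × 1 = 12.64
  [1→2.5]: (25.28+33.16)/2 × 1.5 = 43.83
  [2.5→3]: (33.16+32.33)/2 × 0.5 = 16.3725
  [3→9]: (32.33+10.23)/2 × 6 = 127.68
  [9→11]: (10.23+6.39)/2 × 2 = 16.62
  [11→13]: (6.39+3.96)/2 × 2 = 10.35
  Sum = 227.4925 mg/L·hr
Tail: C_last/k_e = 3.96/0.242 = 16.364
AUC_0→∞ (subcutaneous injection) = 227.4925 + 16.364 = 243.8565 mg/L·hr
F = (AUC_ev/D_ev)/(AUC_iv/D_iv) = (243.8565/50)/(179/25) = 4.87713/7.16 = 0.6812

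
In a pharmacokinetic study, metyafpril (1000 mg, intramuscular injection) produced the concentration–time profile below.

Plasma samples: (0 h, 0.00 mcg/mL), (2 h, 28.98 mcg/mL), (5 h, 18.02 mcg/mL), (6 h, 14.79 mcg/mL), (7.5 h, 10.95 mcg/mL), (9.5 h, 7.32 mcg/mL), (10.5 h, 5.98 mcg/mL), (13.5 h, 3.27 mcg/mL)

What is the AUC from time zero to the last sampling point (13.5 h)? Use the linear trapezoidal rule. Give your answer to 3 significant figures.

AUC = 174 mcg/mL·h

Trapezoidal AUC_0→13.5:
  [0→2]: (0.00+28.98)/2 × 2 = 28.98
  [2→5]: (28.98+18.02)/2 × 3 = 70.5
  [5→6]: (18.02+14.79)/2 × 1 = 16.405
  [6→7.5]: (14.79+10.95)/2 × 1.5 = 19.305
  [7.5→9.5]: (10.95+7.32)/2 × 2 = 18.27
  [9.5→10.5]: (7.32+5.98)/2 × 1 = 6.65
  [10.5→13.5]: (5.98+3.27)/2 × 3 = 13.875
  Sum = 173.985 mcg/mL·h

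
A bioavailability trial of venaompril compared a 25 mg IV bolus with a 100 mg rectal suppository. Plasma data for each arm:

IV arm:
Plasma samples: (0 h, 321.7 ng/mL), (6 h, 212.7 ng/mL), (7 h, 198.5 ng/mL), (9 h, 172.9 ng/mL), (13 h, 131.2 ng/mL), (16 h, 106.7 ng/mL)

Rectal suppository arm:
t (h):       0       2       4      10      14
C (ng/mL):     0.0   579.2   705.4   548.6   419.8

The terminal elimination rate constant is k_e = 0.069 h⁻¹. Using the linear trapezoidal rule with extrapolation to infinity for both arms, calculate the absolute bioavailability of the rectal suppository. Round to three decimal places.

F = 0.727

Trapezoidal AUC_0→16 (IV):
  [0→6]: (321.7+212.7)/2 × 6 = 1603.2
  [6→7]: (212.7+198.5)/2 × 1 = 205.6
  [7→9]: (198.5+172.9)/2 × 2 = 371.4
  [9→13]: (172.9+131.2)/2 × 4 = 608.2
  [13→16]: (131.2+106.7)/2 × 3 = 356.85
  Sum = 3145.25 ng/mL·h
IV tail: 106.7/0.069 = 1546.377; AUC_iv,0→∞ = 3145.25 + 1546.377 = 4691.627 ng/mL·h
Trapezoidal AUC_0→14 (rectal suppository):
  [0→2]: (0.0+579.2)/2 × 2 = 579.2
  [2→4]: (579.2+705.4)/2 × 2 = 1284.6
  [4→10]: (705.4+548.6)/2 × 6 = 3762.0
  [10→14]: (548.6+419.8)/2 × 4 = 1936.8
  Sum = 7562.6 ng/mL·h
rectal suppository tail: 419.8/0.069 = 6084.058; AUC_ev,0→∞ = 7562.6 + 6084.058 = 13646.658 ng/mL·h
F = (AUC_ev/D_ev)/(AUC_iv/D_iv) = (13646.658/100)/(4691.627/25) = 136.46658/187.66508 = 0.7272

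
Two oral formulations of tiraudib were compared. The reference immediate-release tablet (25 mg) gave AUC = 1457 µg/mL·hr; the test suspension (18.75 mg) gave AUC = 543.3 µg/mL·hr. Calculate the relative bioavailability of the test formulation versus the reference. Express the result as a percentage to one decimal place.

F_rel = (AUC_test/D_test) / (AUC_ref/D_ref)
      = (543.3/18.75) / (1457/25)
      = 28.976 / 58.28 = 0.4972 = 49.72%

F_rel = 49.7%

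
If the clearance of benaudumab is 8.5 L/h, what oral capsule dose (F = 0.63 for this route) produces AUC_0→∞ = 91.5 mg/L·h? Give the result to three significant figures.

Dose = CL × AUC_0→∞ / F
     = 8.5 × 91.5 / 0.63 = 1234.52 mg

Dose = 1230 mg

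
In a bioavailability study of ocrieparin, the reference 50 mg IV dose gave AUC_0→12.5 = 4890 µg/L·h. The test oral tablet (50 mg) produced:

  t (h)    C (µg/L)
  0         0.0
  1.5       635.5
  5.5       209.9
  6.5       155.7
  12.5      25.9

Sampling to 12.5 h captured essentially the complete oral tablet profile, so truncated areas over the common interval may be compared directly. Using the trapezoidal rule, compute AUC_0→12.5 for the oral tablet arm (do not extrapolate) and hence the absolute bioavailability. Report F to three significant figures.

Trapezoidal AUC_0→12.5 (oral tablet):
  [0→1.5]: (0.0+635.5)/2 × 1.5 = 476.625
  [1.5→5.5]: (635.5+209.9)/2 × 4 = 1690.8
  [5.5→6.5]: (209.9+155.7)/2 × 1 = 182.8
  [6.5→12.5]: (155.7+25.9)/2 × 6 = 544.8
  Sum = 2895.025 µg/L·h
F = (AUC_ev/D_ev)/(AUC_iv/D_iv) = (2895.025/50)/(4890/50) = 57.9005/97.8 = 0.5920

F = 0.592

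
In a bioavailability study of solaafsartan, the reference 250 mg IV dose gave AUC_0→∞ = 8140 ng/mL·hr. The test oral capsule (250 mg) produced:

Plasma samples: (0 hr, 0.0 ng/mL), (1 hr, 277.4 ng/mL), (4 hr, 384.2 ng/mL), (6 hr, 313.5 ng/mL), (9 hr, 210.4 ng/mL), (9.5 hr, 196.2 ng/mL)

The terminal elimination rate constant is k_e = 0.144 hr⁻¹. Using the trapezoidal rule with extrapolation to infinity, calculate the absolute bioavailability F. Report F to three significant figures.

F = 0.501

Trapezoidal AUC_0→9.5 (oral capsule):
  [0→1]: (0.0+277.4)/2 × 1 = 138.7
  [1→4]: (277.4+384.2)/2 × 3 = 992.4
  [4→6]: (384.2+313.5)/2 × 2 = 697.7
  [6→9]: (313.5+210.4)/2 × 3 = 785.85
  [9→9.5]: (210.4+196.2)/2 × 0.5 = 101.65
  Sum = 2716.3 ng/mL·hr
Tail: C_last/k_e = 196.2/0.144 = 1362.500
AUC_0→∞ (oral capsule) = 2716.3 + 1362.500 = 4078.8 ng/mL·hr
F = (AUC_ev/D_ev)/(AUC_iv/D_iv) = (4078.8/250)/(8140/250) = 16.3152/32.56 = 0.5011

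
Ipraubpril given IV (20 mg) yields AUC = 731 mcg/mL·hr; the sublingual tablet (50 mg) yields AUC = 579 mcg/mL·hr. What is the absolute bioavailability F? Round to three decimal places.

F = 0.317

F = (AUC_ev / D_ev) / (AUC_iv / D_iv)
  = (579/50) / (731/20)
  = 11.58 / 36.55 = 0.3168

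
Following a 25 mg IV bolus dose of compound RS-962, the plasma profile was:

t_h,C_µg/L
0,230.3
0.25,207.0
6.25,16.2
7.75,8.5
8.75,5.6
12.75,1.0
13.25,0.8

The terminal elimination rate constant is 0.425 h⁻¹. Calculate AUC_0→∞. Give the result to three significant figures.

Trapezoidal AUC_0→13.25:
  [0→0.25]: (230.3+207.0)/2 × 0.25 = 54.6625
  [0.25→6.25]: (207.0+16.2)/2 × 6 = 669.6
  [6.25→7.75]: (16.2+8.5)/2 × 1.5 = 18.525
  [7.75→8.75]: (8.5+5.6)/2 × 1 = 7.05
  [8.75→12.75]: (5.6+1.0)/2 × 4 = 13.2
  [12.75→13.25]: (1.0+0.8)/2 × 0.5 = 0.45
  Sum = 763.4875 µg/L·h
Extrapolated tail: C_last / k_e = 0.8 / 0.425 = 1.882
AUC_0→∞ = 763.4875 + 1.882 = 765.3695 µg/L·h

AUC = 765 µg/L·h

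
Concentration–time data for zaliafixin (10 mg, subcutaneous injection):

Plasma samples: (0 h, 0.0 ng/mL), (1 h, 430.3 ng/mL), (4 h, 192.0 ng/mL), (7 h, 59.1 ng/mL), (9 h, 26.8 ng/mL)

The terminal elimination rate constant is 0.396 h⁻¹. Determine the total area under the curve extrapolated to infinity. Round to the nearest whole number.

Trapezoidal AUC_0→9:
  [0→1]: (0.0+430.3)/2 × 1 = 215.15
  [1→4]: (430.3+192.0)/2 × 3 = 933.45
  [4→7]: (192.0+59.1)/2 × 3 = 376.65
  [7→9]: (59.1+26.8)/2 × 2 = 85.9
  Sum = 1611.15 ng/mL·h
Extrapolated tail: C_last / k_e = 26.8 / 0.396 = 67.677
AUC_0→∞ = 1611.15 + 67.677 = 1678.827 ng/mL·h

AUC = 1679 ng/mL·h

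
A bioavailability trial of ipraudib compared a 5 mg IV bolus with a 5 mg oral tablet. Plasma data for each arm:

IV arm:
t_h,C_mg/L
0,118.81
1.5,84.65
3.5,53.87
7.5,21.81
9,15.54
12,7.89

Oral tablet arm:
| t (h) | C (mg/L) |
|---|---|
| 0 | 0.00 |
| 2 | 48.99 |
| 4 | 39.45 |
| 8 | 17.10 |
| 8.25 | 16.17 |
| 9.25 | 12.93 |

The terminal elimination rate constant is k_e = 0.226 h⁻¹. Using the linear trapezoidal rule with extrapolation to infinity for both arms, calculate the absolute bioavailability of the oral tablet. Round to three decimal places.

F = 0.604

Trapezoidal AUC_0→12 (IV):
  [0→1.5]: (118.81+84.65)/2 × 1.5 = 152.595
  [1.5→3.5]: (84.65+53.87)/2 × 2 = 138.52
  [3.5→7.5]: (53.87+21.81)/2 × 4 = 151.36
  [7.5→9]: (21.81+15.54)/2 × 1.5 = 28.0125
  [9→12]: (15.54+7.89)/2 × 3 = 35.145
  Sum = 505.6325 mg/L·h
IV tail: 7.89/0.226 = 34.912; AUC_iv,0→∞ = 505.6325 + 34.912 = 540.5445 mg/L·h
Trapezoidal AUC_0→9.25 (oral tablet):
  [0→2]: (0.00+48.99)/2 × 2 = 48.99
  [2→4]: (48.99+39.45)/2 × 2 = 88.44
  [4→8]: (39.45+17.10)/2 × 4 = 113.1
  [8→8.25]: (17.10+16.17)/2 × 0.25 = 4.15875
  [8.25→9.25]: (16.17+12.93)/2 × 1 = 14.55
  Sum = 269.23875 mg/L·h
oral tablet tail: 12.93/0.226 = 57.212; AUC_ev,0→∞ = 269.23875 + 57.212 = 326.45075 mg/L·h
F = (AUC_ev/D_ev)/(AUC_iv/D_iv) = (326.45075/5)/(540.5445/5) = 65.29015/108.1089 = 0.6039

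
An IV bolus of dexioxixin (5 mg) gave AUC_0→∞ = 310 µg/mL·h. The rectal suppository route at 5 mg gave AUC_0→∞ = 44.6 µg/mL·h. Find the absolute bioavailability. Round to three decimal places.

F = 0.144

F = (AUC_ev / D_ev) / (AUC_iv / D_iv)
  = (44.6/5) / (310/5)
  = 8.92 / 62 = 0.1439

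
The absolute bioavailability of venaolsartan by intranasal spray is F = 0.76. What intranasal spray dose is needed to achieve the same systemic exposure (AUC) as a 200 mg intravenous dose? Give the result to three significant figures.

D_intranasal = 263 mg

For equal systemic exposure: F × D_ev = D_iv
D_ev = D_iv / F = 200 / 0.76 = 263.158 mg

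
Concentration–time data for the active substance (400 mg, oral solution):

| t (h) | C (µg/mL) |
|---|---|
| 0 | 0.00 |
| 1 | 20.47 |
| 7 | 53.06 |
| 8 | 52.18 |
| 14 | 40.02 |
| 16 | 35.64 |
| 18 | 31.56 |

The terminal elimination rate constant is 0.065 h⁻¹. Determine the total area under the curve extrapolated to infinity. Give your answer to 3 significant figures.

AUC = 1190 µg/mL·h

Trapezoidal AUC_0→18:
  [0→1]: (0.00+20.47)/2 × 1 = 10.235
  [1→7]: (20.47+53.06)/2 × 6 = 220.59
  [7→8]: (53.06+52.18)/2 × 1 = 52.62
  [8→14]: (52.18+40.02)/2 × 6 = 276.6
  [14→16]: (40.02+35.64)/2 × 2 = 75.66
  [16→18]: (35.64+31.56)/2 × 2 = 67.2
  Sum = 702.905 µg/mL·h
Extrapolated tail: C_last / k_e = 31.56 / 0.065 = 485.538
AUC_0→∞ = 702.905 + 485.538 = 1188.443 µg/mL·h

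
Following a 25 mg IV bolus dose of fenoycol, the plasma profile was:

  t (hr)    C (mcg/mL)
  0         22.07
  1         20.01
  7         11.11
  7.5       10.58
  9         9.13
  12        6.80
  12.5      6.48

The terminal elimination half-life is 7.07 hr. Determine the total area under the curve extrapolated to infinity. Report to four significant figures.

Trapezoidal AUC_0→12.5:
  [0→1]: (22.07+20.01)/2 × 1 = 21.04
  [1→7]: (20.01+11.11)/2 × 6 = 93.36
  [7→7.5]: (11.11+10.58)/2 × 0.5 = 5.4225
  [7.5→9]: (10.58+9.13)/2 × 1.5 = 14.7825
  [9→12]: (9.13+6.80)/2 × 3 = 23.895
  [12→12.5]: (6.80+6.48)/2 × 0.5 = 3.32
  Sum = 161.82 mcg/mL·hr
k_e = ln2 / t½ = 0.693147 / 7.07 = 0.0980 hr^-1
Extrapolated tail: C_last / k_e = 6.48 / 0.098 = 66.122
AUC_0→∞ = 161.82 + 66.122 = 227.942 mcg/mL·hr

AUC = 227.9 mcg/mL·hr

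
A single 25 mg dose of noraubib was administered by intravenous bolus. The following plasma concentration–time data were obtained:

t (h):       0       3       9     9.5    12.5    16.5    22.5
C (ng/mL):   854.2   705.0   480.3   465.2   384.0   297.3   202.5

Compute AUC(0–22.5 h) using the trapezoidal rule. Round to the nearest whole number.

Trapezoidal AUC_0→22.5:
  [0→3]: (854.2+705.0)/2 × 3 = 2338.8
  [3→9]: (705.0+480.3)/2 × 6 = 3555.9
  [9→9.5]: (480.3+465.2)/2 × 0.5 = 236.375
  [9.5→12.5]: (465.2+384.0)/2 × 3 = 1273.8
  [12.5→16.5]: (384.0+297.3)/2 × 4 = 1362.6
  [16.5→22.5]: (297.3+202.5)/2 × 6 = 1499.4
  Sum = 10266.875 ng/mL·h

AUC = 10267 ng/mL·h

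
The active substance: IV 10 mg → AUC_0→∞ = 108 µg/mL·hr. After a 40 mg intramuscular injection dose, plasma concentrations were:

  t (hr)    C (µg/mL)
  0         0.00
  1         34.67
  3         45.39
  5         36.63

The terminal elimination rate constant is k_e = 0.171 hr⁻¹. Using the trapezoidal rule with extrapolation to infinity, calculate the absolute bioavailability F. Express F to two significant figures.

F = 0.91

Trapezoidal AUC_0→5 (intramuscular injection):
  [0→1]: (0.00+34.67)/2 × 1 = 17.335
  [1→3]: (34.67+45.39)/2 × 2 = 80.06
  [3→5]: (45.39+36.63)/2 × 2 = 82.02
  Sum = 179.415 µg/mL·hr
Tail: C_last/k_e = 36.63/0.171 = 214.211
AUC_0→∞ (intramuscular injection) = 179.415 + 214.211 = 393.626 µg/mL·hr
F = (AUC_ev/D_ev)/(AUC_iv/D_iv) = (393.626/40)/(108/10) = 9.84065/10.8 = 0.9112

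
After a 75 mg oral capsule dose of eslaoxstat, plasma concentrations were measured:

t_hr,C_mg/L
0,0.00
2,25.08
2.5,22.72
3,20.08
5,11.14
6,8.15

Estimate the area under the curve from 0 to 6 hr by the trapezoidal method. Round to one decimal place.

AUC = 88.6 mg/L·hr

Trapezoidal AUC_0→6:
  [0→2]: (0.00+25.08)/2 × 2 = 25.08
  [2→2.5]: (25.08+22.72)/2 × 0.5 = 11.95
  [2.5→3]: (22.72+20.08)/2 × 0.5 = 10.7
  [3→5]: (20.08+11.14)/2 × 2 = 31.22
  [5→6]: (11.14+8.15)/2 × 1 = 9.645
  Sum = 88.595 mg/L·hr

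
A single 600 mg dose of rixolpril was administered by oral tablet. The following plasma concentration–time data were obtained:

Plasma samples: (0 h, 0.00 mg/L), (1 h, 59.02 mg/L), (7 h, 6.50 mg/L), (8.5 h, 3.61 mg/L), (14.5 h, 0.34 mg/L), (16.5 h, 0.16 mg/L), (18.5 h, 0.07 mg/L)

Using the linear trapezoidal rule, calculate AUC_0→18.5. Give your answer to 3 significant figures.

Trapezoidal AUC_0→18.5:
  [0→1]: (0.00+59.02)/2 × 1 = 29.51
  [1→7]: (59.02+6.50)/2 × 6 = 196.56
  [7→8.5]: (6.50+3.61)/2 × 1.5 = 7.5825
  [8.5→14.5]: (3.61+0.34)/2 × 6 = 11.85
  [14.5→16.5]: (0.34+0.16)/2 × 2 = 0.5
  [16.5→18.5]: (0.16+0.07)/2 × 2 = 0.23
  Sum = 246.2325 mg/L·h

AUC = 246 mg/L·h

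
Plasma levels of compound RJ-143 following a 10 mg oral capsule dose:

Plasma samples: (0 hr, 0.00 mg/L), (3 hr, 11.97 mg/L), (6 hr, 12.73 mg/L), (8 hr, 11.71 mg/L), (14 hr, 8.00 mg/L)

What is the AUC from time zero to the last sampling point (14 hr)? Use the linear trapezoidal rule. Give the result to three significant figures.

Trapezoidal AUC_0→14:
  [0→3]: (0.00+11.97)/2 × 3 = 17.955
  [3→6]: (11.97+12.73)/2 × 3 = 37.05
  [6→8]: (12.73+11.71)/2 × 2 = 24.44
  [8→14]: (11.71+8.00)/2 × 6 = 59.13
  Sum = 138.575 mg/L·hr

AUC = 139 mg/L·hr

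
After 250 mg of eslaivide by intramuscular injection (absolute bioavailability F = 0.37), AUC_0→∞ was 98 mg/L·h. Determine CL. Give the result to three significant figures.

CL = F × Dose / AUC_0→∞
   = 0.37 × 250 / 98 = 0.943878 L/h

CL = 0.944 L/h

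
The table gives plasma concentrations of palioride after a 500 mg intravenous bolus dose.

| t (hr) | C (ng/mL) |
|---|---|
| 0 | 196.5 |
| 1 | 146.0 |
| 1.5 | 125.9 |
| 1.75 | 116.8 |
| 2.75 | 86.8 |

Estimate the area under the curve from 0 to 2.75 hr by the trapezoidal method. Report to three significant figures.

AUC = 371 ng/mL·hr

Trapezoidal AUC_0→2.75:
  [0→1]: (196.5+146.0)/2 × 1 = 171.25
  [1→1.5]: (146.0+125.9)/2 × 0.5 = 67.975
  [1.5→1.75]: (125.9+116.8)/2 × 0.25 = 30.3375
  [1.75→2.75]: (116.8+86.8)/2 × 1 = 101.8
  Sum = 371.3625 ng/mL·hr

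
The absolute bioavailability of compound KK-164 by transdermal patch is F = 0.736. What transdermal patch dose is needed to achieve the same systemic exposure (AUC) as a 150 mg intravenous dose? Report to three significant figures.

D_transdermal = 204 mg

For equal systemic exposure: F × D_ev = D_iv
D_ev = D_iv / F = 150 / 0.736 = 203.804 mg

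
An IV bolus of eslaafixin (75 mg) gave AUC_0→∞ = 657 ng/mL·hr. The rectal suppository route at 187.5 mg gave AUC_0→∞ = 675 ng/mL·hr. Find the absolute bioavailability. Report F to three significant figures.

F = 0.411

F = (AUC_ev / D_ev) / (AUC_iv / D_iv)
  = (675/187.5) / (657/75)
  = 3.6 / 8.76 = 0.4110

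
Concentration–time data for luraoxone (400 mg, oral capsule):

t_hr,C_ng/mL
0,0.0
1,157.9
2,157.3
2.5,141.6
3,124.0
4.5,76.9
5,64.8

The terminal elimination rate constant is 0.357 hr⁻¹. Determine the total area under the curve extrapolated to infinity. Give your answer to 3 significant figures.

Trapezoidal AUC_0→5:
  [0→1]: (0.0+157.9)/2 × 1 = 78.95
  [1→2]: (157.9+157.3)/2 × 1 = 157.6
  [2→2.5]: (157.3+141.6)/2 × 0.5 = 74.725
  [2.5→3]: (141.6+124.0)/2 × 0.5 = 66.4
  [3→4.5]: (124.0+76.9)/2 × 1.5 = 150.675
  [4.5→5]: (76.9+64.8)/2 × 0.5 = 35.425
  Sum = 563.775 ng/mL·hr
Extrapolated tail: C_last / k_e = 64.8 / 0.357 = 181.513
AUC_0→∞ = 563.775 + 181.513 = 745.288 ng/mL·hr

AUC = 745 ng/mL·hr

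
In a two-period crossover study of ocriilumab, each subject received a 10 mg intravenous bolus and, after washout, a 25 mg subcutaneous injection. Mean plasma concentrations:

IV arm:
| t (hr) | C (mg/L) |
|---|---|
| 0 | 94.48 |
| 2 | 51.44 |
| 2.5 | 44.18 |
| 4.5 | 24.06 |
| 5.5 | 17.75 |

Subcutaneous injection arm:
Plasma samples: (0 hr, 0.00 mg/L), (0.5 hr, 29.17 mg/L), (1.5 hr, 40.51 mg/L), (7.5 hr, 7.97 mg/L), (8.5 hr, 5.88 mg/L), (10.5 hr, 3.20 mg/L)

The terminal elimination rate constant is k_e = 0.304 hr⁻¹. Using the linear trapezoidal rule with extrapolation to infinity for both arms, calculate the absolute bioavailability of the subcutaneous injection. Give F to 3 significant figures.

F = 0.270

Trapezoidal AUC_0→5.5 (IV):
  [0→2]: (94.48+51.44)/2 × 2 = 145.92
  [2→2.5]: (51.44+44.18)/2 × 0.5 = 23.905
  [2.5→4.5]: (44.18+24.06)/2 × 2 = 68.24
  [4.5→5.5]: (24.06+17.75)/2 × 1 = 20.905
  Sum = 258.97 mg/L·hr
IV tail: 17.75/0.304 = 58.388; AUC_iv,0→∞ = 258.97 + 58.388 = 317.358 mg/L·hr
Trapezoidal AUC_0→10.5 (subcutaneous injection):
  [0→0.5]: (0.00+29.17)/2 × 0.5 = 7.2925
  [0.5→1.5]: (29.17+40.51)/2 × 1 = 34.84
  [1.5→7.5]: (40.51+7.97)/2 × 6 = 145.44
  [7.5→8.5]: (7.97+5.88)/2 × 1 = 6.925
  [8.5→10.5]: (5.88+3.20)/2 × 2 = 9.08
  Sum = 203.5775 mg/L·hr
subcutaneous injection tail: 3.20/0.304 = 10.526; AUC_ev,0→∞ = 203.5775 + 10.526 = 214.1035 mg/L·hr
F = (AUC_ev/D_ev)/(AUC_iv/D_iv) = (214.1035/25)/(317.358/10) = 8.56414/31.7358 = 0.2699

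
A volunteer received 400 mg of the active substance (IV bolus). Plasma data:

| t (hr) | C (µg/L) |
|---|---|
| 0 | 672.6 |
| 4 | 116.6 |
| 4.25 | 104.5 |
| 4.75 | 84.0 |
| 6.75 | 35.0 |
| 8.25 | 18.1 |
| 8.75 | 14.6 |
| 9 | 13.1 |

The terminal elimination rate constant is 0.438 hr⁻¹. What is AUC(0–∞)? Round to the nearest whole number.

AUC = 1854 µg/L·hr

Trapezoidal AUC_0→9:
  [0→4]: (672.6+116.6)/2 × 4 = 1578.4
  [4→4.25]: (116.6+104.5)/2 × 0.25 = 27.6375
  [4.25→4.75]: (104.5+84.0)/2 × 0.5 = 47.125
  [4.75→6.75]: (84.0+35.0)/2 × 2 = 119.0
  [6.75→8.25]: (35.0+18.1)/2 × 1.5 = 39.825
  [8.25→8.75]: (18.1+14.6)/2 × 0.5 = 8.175
  [8.75→9]: (14.6+13.1)/2 × 0.25 = 3.4625
  Sum = 1823.625 µg/L·hr
Extrapolated tail: C_last / k_e = 13.1 / 0.438 = 29.909
AUC_0→∞ = 1823.625 + 29.909 = 1853.534 µg/L·hr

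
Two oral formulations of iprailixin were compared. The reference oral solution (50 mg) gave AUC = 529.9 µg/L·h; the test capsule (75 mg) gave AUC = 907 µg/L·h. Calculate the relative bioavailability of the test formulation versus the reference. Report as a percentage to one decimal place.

F_rel = 114.1%

F_rel = (AUC_test/D_test) / (AUC_ref/D_ref)
      = (907/75) / (529.9/50)
      = 12.0933 / 10.598 = 1.1411 = 114.11%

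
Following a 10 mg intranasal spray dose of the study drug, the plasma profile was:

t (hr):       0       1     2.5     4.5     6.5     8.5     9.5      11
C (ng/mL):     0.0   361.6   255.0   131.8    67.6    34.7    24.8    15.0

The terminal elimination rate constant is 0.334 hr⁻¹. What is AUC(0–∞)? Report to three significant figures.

AUC = 1440 ng/mL·hr

Trapezoidal AUC_0→11:
  [0→1]: (0.0+361.6)/2 × 1 = 180.8
  [1→2.5]: (361.6+255.0)/2 × 1.5 = 462.45
  [2.5→4.5]: (255.0+131.8)/2 × 2 = 386.8
  [4.5→6.5]: (131.8+67.6)/2 × 2 = 199.4
  [6.5→8.5]: (67.6+34.7)/2 × 2 = 102.3
  [8.5→9.5]: (34.7+24.8)/2 × 1 = 29.75
  [9.5→11]: (24.8+15.0)/2 × 1.5 = 29.85
  Sum = 1391.35 ng/mL·hr
Extrapolated tail: C_last / k_e = 15.0 / 0.334 = 44.910
AUC_0→∞ = 1391.35 + 44.910 = 1436.26 ng/mL·hr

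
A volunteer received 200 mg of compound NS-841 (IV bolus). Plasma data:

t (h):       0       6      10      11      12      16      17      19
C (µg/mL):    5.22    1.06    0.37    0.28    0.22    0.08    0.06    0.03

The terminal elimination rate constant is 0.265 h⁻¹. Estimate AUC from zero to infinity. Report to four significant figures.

AUC = 23.15 µg/mL·h

Trapezoidal AUC_0→19:
  [0→6]: (5.22+1.06)/2 × 6 = 18.84
  [6→10]: (1.06+0.37)/2 × 4 = 2.86
  [10→11]: (0.37+0.28)/2 × 1 = 0.325
  [11→12]: (0.28+0.22)/2 × 1 = 0.25
  [12→16]: (0.22+0.08)/2 × 4 = 0.6
  [16→17]: (0.08+0.06)/2 × 1 = 0.07
  [17→19]: (0.06+0.03)/2 × 2 = 0.09
  Sum = 23.035 µg/mL·h
Extrapolated tail: C_last / k_e = 0.03 / 0.265 = 0.113
AUC_0→∞ = 23.035 + 0.113 = 23.148 µg/mL·h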